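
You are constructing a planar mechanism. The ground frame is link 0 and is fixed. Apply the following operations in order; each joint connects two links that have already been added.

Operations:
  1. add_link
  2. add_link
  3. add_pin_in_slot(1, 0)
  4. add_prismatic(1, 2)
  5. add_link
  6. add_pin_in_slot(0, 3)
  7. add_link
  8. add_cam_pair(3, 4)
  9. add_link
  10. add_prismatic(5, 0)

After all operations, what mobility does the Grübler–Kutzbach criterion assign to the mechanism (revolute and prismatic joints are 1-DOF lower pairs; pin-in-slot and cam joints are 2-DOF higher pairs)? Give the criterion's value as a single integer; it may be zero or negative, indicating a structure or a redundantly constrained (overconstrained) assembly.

M = 8

[1;0;0] (link 0 is ground)
L+ [2;0;0]
L+ [3;0;0]
PS(1,0)∈J2 [3;0;1]
P(1,2)∈J1 [3;1;1]
L+ [4;1;1]
PS(0,3)∈J2 [4;1;2]
L+ [5;1;2]
C(3,4)∈J2 [5;1;3]
L+ [6;1;3]
P(5,0)∈J1 [6;2;3]
mobility = 15 − 4 − 3 = 8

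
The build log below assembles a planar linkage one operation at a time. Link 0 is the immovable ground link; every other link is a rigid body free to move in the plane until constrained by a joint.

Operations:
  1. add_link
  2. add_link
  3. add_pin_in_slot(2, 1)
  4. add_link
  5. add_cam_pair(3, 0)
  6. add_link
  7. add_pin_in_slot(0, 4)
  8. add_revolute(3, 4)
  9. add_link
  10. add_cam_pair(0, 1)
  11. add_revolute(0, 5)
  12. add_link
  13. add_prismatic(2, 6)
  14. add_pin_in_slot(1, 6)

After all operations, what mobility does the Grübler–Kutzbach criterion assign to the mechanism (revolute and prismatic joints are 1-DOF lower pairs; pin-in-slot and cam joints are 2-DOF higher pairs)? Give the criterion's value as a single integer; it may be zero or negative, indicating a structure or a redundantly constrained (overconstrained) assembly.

L=1 J1=0 J2=0
add link → L=2 J1=0 J2=0
add link → L=3 J1=0 J2=0
PS@2,1 dof=2 J2 → L=3 J1=0 J2=1
add link → L=4 J1=0 J2=1
C@3,0 dof=2 J2 → L=4 J1=0 J2=2
add link → L=5 J1=0 J2=2
PS@0,4 dof=2 J2 → L=5 J1=0 J2=3
R@3,4 dof=1 J1 → L=5 J1=1 J2=3
add link → L=6 J1=1 J2=3
C@0,1 dof=2 J2 → L=6 J1=1 J2=4
R@0,5 dof=1 J1 → L=6 J1=2 J2=4
add link → L=7 J1=2 J2=4
P@2,6 dof=1 J1 → L=7 J1=3 J2=4
PS@1,6 dof=2 J2 → L=7 J1=3 J2=5
M=3(L−1)−2J1−J2=3·6−2·3−5=7

M = 7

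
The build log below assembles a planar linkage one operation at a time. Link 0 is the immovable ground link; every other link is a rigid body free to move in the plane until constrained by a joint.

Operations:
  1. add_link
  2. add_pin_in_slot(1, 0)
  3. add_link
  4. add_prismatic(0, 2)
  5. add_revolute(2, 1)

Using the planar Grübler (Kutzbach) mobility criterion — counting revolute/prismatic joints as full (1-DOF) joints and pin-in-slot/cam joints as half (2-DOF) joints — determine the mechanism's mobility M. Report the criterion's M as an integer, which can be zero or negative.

link 0 = ground. State L|J1|J2 = 1|0|0
+link1  2|0|0
PS(1,0) f=2→J2  2|0|1
+link2  3|0|1
P(0,2) f=1→J1  3|1|1
R(2,1) f=1→J1  3|2|1
M = 3(3−1)−2·2−1 = 6−4−1 = 1

M = 1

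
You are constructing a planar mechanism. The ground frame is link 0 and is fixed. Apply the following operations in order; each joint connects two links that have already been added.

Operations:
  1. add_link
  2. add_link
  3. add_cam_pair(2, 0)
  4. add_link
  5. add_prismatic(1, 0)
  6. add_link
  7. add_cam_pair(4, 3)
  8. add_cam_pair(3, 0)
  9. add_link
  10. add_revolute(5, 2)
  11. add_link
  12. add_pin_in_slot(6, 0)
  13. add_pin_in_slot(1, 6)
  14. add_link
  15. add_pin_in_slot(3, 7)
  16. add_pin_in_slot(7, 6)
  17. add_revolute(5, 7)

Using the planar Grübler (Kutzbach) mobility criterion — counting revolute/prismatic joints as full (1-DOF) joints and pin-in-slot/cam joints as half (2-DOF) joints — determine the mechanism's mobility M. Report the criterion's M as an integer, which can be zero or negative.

M = 8

link 0 = ground. State L|J1|J2 = 1|0|0
+link1  2|0|0
+link2  3|0|0
C(2,0) f=2→J2  3|0|1
+link3  4|0|1
P(1,0) f=1→J1  4|1|1
+link4  5|1|1
C(4,3) f=2→J2  5|1|2
C(3,0) f=2→J2  5|1|3
+link5  6|1|3
R(5,2) f=1→J1  6|2|3
+link6  7|2|3
PS(6,0) f=2→J2  7|2|4
PS(1,6) f=2→J2  7|2|5
+link7  8|2|5
PS(3,7) f=2→J2  8|2|6
PS(7,6) f=2→J2  8|2|7
R(5,7) f=1→J1  8|3|7
M = 3(8−1)−2·3−7 = 21−6−7 = 8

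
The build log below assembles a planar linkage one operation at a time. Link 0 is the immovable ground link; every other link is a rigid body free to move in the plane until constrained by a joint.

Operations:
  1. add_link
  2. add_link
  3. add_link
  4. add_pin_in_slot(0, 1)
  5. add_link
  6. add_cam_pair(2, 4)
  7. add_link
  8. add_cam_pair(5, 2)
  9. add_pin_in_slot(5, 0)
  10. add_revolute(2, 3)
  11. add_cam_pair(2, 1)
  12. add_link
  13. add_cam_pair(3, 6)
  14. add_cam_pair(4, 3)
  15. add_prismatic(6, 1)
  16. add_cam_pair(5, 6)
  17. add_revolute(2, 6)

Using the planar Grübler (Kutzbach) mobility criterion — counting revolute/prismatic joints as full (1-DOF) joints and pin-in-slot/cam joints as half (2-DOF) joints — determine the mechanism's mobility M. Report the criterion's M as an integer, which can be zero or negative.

link 0 = ground. State L|J1|J2 = 1|0|0
+link1  2|0|0
+link2  3|0|0
+link3  4|0|0
PS(0,1) f=2→J2  4|0|1
+link4  5|0|1
C(2,4) f=2→J2  5|0|2
+link5  6|0|2
C(5,2) f=2→J2  6|0|3
PS(5,0) f=2→J2  6|0|4
R(2,3) f=1→J1  6|1|4
C(2,1) f=2→J2  6|1|5
+link6  7|1|5
C(3,6) f=2→J2  7|1|6
C(4,3) f=2→J2  7|1|7
P(6,1) f=1→J1  7|2|7
C(5,6) f=2→J2  7|2|8
R(2,6) f=1→J1  7|3|8
M = 3(7−1)−2·3−8 = 18−6−8 = 4

M = 4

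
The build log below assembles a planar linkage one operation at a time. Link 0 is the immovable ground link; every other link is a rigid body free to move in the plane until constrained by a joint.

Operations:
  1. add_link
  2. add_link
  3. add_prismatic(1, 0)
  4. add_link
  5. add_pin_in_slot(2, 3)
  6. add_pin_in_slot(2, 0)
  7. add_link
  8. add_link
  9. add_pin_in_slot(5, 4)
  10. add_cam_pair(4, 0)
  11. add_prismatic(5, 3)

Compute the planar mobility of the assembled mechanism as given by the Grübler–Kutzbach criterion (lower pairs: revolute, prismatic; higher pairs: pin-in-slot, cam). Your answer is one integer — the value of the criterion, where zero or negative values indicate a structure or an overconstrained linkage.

M = 7

link 0 = ground. State L|J1|J2 = 1|0|0
+link1  2|0|0
+link2  3|0|0
P(1,0) f=1→J1  3|1|0
+link3  4|1|0
PS(2,3) f=2→J2  4|1|1
PS(2,0) f=2→J2  4|1|2
+link4  5|1|2
+link5  6|1|2
PS(5,4) f=2→J2  6|1|3
C(4,0) f=2→J2  6|1|4
P(5,3) f=1→J1  6|2|4
M = 3(6−1)−2·2−4 = 15−4−4 = 7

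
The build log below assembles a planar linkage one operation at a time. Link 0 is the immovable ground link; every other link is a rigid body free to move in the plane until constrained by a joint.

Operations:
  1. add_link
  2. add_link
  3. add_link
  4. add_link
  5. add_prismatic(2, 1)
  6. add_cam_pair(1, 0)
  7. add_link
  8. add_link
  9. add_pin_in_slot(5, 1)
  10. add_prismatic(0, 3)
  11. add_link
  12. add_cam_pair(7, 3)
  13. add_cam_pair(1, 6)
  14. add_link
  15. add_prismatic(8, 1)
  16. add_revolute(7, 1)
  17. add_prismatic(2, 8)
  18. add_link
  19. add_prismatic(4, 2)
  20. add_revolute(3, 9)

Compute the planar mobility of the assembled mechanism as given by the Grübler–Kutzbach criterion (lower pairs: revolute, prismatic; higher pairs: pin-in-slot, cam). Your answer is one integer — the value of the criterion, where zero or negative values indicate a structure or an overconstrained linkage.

M = 9

[1;0;0] (link 0 is ground)
L+ [2;0;0]
L+ [3;0;0]
L+ [4;0;0]
L+ [5;0;0]
P(2,1)∈J1 [5;1;0]
C(1,0)∈J2 [5;1;1]
L+ [6;1;1]
L+ [7;1;1]
PS(5,1)∈J2 [7;1;2]
P(0,3)∈J1 [7;2;2]
L+ [8;2;2]
C(7,3)∈J2 [8;2;3]
C(1,6)∈J2 [8;2;4]
L+ [9;2;4]
P(8,1)∈J1 [9;3;4]
R(7,1)∈J1 [9;4;4]
P(2,8)∈J1 [9;5;4]
L+ [10;5;4]
P(4,2)∈J1 [10;6;4]
R(3,9)∈J1 [10;7;4]
mobility = 27 − 14 − 4 = 9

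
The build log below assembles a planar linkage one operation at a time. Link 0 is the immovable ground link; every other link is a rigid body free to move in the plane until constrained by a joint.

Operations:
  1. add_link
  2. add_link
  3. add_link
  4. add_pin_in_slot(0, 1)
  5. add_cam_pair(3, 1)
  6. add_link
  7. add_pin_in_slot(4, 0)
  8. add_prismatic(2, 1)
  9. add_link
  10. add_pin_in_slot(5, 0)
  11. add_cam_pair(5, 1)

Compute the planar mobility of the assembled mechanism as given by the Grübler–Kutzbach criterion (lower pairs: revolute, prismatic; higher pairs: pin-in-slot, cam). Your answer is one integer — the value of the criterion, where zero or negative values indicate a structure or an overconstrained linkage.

[1;0;0] (link 0 is ground)
L+ [2;0;0]
L+ [3;0;0]
L+ [4;0;0]
PS(0,1)∈J2 [4;0;1]
C(3,1)∈J2 [4;0;2]
L+ [5;0;2]
PS(4,0)∈J2 [5;0;3]
P(2,1)∈J1 [5;1;3]
L+ [6;1;3]
PS(5,0)∈J2 [6;1;4]
C(5,1)∈J2 [6;1;5]
mobility = 15 − 2 − 5 = 8

M = 8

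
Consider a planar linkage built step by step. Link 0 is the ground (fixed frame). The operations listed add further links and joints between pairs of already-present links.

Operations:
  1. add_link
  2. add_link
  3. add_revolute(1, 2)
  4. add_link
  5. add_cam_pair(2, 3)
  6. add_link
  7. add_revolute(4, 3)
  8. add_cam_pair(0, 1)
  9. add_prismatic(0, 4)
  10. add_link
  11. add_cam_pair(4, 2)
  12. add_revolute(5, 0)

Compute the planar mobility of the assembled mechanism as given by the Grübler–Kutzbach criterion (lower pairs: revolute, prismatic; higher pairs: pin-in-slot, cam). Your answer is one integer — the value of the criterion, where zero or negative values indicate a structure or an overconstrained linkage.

link 0 = ground. State L|J1|J2 = 1|0|0
+link1  2|0|0
+link2  3|0|0
R(1,2) f=1→J1  3|1|0
+link3  4|1|0
C(2,3) f=2→J2  4|1|1
+link4  5|1|1
R(4,3) f=1→J1  5|2|1
C(0,1) f=2→J2  5|2|2
P(0,4) f=1→J1  5|3|2
+link5  6|3|2
C(4,2) f=2→J2  6|3|3
R(5,0) f=1→J1  6|4|3
M = 3(6−1)−2·4−3 = 15−8−3 = 4

M = 4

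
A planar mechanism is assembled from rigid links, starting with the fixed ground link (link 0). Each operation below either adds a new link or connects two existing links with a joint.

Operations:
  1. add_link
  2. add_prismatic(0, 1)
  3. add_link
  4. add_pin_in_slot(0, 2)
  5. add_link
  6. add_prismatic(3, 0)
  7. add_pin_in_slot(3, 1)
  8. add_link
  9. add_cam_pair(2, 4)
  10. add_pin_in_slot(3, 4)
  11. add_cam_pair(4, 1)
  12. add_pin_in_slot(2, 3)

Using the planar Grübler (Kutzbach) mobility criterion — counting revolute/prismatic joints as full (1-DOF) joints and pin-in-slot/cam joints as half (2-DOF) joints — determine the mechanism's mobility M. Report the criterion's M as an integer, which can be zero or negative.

link 0 = ground. State L|J1|J2 = 1|0|0
+link1  2|0|0
P(0,1) f=1→J1  2|1|0
+link2  3|1|0
PS(0,2) f=2→J2  3|1|1
+link3  4|1|1
P(3,0) f=1→J1  4|2|1
PS(3,1) f=2→J2  4|2|2
+link4  5|2|2
C(2,4) f=2→J2  5|2|3
PS(3,4) f=2→J2  5|2|4
C(4,1) f=2→J2  5|2|5
PS(2,3) f=2→J2  5|2|6
M = 3(5−1)−2·2−6 = 12−4−6 = 2

M = 2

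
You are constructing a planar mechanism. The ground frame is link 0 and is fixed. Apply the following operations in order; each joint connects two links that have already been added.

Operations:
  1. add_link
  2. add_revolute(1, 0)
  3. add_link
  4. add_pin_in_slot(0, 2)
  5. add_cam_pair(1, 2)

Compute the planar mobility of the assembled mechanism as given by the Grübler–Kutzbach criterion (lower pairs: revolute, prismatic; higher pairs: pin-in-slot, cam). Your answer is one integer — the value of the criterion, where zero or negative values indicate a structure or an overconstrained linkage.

L=1 J1=0 J2=0
add link → L=2 J1=0 J2=0
R@1,0 dof=1 J1 → L=2 J1=1 J2=0
add link → L=3 J1=1 J2=0
PS@0,2 dof=2 J2 → L=3 J1=1 J2=1
C@1,2 dof=2 J2 → L=3 J1=1 J2=2
M=3(L−1)−2J1−J2=3·2−2·1−2=2

M = 2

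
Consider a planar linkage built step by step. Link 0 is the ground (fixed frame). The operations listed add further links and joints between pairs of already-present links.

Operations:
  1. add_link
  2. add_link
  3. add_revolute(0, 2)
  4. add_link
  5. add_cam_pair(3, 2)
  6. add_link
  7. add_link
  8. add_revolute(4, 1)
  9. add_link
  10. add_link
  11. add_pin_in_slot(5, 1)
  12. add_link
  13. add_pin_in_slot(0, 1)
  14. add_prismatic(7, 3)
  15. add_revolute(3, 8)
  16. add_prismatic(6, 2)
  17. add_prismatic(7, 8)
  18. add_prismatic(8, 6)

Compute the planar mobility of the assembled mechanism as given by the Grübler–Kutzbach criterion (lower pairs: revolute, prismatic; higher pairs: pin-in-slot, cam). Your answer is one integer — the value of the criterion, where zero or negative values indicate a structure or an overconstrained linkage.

M = 7

[1;0;0] (link 0 is ground)
L+ [2;0;0]
L+ [3;0;0]
R(0,2)∈J1 [3;1;0]
L+ [4;1;0]
C(3,2)∈J2 [4;1;1]
L+ [5;1;1]
L+ [6;1;1]
R(4,1)∈J1 [6;2;1]
L+ [7;2;1]
L+ [8;2;1]
PS(5,1)∈J2 [8;2;2]
L+ [9;2;2]
PS(0,1)∈J2 [9;2;3]
P(7,3)∈J1 [9;3;3]
R(3,8)∈J1 [9;4;3]
P(6,2)∈J1 [9;5;3]
P(7,8)∈J1 [9;6;3]
P(8,6)∈J1 [9;7;3]
mobility = 24 − 14 − 3 = 7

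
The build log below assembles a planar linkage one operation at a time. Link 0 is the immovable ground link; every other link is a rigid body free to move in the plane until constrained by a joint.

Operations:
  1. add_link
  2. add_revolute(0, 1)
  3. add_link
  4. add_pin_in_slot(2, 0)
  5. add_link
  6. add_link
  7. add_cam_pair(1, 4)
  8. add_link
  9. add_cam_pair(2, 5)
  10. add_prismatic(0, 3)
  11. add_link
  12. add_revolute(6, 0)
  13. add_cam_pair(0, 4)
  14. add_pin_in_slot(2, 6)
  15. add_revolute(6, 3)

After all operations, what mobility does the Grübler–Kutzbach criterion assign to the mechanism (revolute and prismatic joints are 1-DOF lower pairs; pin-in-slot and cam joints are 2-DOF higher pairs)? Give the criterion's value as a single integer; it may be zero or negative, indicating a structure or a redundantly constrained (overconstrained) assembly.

L=1 J1=0 J2=0
add link → L=2 J1=0 J2=0
R@0,1 dof=1 J1 → L=2 J1=1 J2=0
add link → L=3 J1=1 J2=0
PS@2,0 dof=2 J2 → L=3 J1=1 J2=1
add link → L=4 J1=1 J2=1
add link → L=5 J1=1 J2=1
C@1,4 dof=2 J2 → L=5 J1=1 J2=2
add link → L=6 J1=1 J2=2
C@2,5 dof=2 J2 → L=6 J1=1 J2=3
P@0,3 dof=1 J1 → L=6 J1=2 J2=3
add link → L=7 J1=2 J2=3
R@6,0 dof=1 J1 → L=7 J1=3 J2=3
C@0,4 dof=2 J2 → L=7 J1=3 J2=4
PS@2,6 dof=2 J2 → L=7 J1=3 J2=5
R@6,3 dof=1 J1 → L=7 J1=4 J2=5
M=3(L−1)−2J1−J2=3·6−2·4−5=5

M = 5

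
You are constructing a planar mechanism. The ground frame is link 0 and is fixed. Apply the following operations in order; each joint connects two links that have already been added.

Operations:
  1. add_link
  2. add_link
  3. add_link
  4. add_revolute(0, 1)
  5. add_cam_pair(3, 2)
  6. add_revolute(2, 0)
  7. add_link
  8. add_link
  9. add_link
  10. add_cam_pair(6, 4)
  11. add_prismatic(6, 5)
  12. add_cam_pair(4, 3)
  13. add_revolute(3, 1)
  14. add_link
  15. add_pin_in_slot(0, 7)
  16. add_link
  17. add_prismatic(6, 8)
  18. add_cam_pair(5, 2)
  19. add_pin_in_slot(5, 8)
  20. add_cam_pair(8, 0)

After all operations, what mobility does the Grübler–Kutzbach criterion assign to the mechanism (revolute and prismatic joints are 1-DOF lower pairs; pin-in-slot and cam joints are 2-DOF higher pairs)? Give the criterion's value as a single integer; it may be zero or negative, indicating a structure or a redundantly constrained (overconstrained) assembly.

(L,J1,J2)=(1,0,0); link0 fixed
link1: (2,0,0)
link2: (3,0,0)
link3: (4,0,0)
R 0-1 [J1]: (4,1,0)
C 3-2 [J2]: (4,1,1)
R 2-0 [J1]: (4,2,1)
link4: (5,2,1)
link5: (6,2,1)
link6: (7,2,1)
C 6-4 [J2]: (7,2,2)
P 6-5 [J1]: (7,3,2)
C 4-3 [J2]: (7,3,3)
R 3-1 [J1]: (7,4,3)
link7: (8,4,3)
PS 0-7 [J2]: (8,4,4)
link8: (9,4,4)
P 6-8 [J1]: (9,5,4)
C 5-2 [J2]: (9,5,5)
PS 5-8 [J2]: (9,5,6)
C 8-0 [J2]: (9,5,7)
Grübler: 3·8 − 2·5 − 7 = 7

M = 7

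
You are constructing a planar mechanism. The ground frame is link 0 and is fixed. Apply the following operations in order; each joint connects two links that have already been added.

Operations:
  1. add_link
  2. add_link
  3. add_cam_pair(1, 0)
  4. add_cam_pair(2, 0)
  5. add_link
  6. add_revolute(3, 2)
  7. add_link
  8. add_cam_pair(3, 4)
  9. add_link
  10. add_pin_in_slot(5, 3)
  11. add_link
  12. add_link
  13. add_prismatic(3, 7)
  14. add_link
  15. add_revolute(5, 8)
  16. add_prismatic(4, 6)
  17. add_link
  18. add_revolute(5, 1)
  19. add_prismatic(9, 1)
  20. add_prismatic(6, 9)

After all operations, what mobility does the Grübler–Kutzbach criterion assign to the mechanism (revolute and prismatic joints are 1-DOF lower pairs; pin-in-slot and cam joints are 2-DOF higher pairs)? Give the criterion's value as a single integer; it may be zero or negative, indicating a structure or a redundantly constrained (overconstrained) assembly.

M = 9

(L,J1,J2)=(1,0,0); link0 fixed
link1: (2,0,0)
link2: (3,0,0)
C 1-0 [J2]: (3,0,1)
C 2-0 [J2]: (3,0,2)
link3: (4,0,2)
R 3-2 [J1]: (4,1,2)
link4: (5,1,2)
C 3-4 [J2]: (5,1,3)
link5: (6,1,3)
PS 5-3 [J2]: (6,1,4)
link6: (7,1,4)
link7: (8,1,4)
P 3-7 [J1]: (8,2,4)
link8: (9,2,4)
R 5-8 [J1]: (9,3,4)
P 4-6 [J1]: (9,4,4)
link9: (10,4,4)
R 5-1 [J1]: (10,5,4)
P 9-1 [J1]: (10,6,4)
P 6-9 [J1]: (10,7,4)
Grübler: 3·9 − 2·7 − 4 = 9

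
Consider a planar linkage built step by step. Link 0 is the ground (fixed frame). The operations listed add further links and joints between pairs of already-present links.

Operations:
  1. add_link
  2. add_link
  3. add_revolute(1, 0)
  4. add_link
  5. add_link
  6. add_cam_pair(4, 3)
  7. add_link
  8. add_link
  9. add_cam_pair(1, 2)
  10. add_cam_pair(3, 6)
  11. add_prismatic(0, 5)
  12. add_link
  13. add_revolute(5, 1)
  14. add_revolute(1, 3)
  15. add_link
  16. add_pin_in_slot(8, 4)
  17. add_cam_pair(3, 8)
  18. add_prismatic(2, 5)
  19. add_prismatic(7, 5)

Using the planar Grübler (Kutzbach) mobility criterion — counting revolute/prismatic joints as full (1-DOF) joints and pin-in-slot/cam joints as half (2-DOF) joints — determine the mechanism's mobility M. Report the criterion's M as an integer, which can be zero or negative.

(L,J1,J2)=(1,0,0); link0 fixed
link1: (2,0,0)
link2: (3,0,0)
R 1-0 [J1]: (3,1,0)
link3: (4,1,0)
link4: (5,1,0)
C 4-3 [J2]: (5,1,1)
link5: (6,1,1)
link6: (7,1,1)
C 1-2 [J2]: (7,1,2)
C 3-6 [J2]: (7,1,3)
P 0-5 [J1]: (7,2,3)
link7: (8,2,3)
R 5-1 [J1]: (8,3,3)
R 1-3 [J1]: (8,4,3)
link8: (9,4,3)
PS 8-4 [J2]: (9,4,4)
C 3-8 [J2]: (9,4,5)
P 2-5 [J1]: (9,5,5)
P 7-5 [J1]: (9,6,5)
Grübler: 3·8 − 2·6 − 5 = 7

M = 7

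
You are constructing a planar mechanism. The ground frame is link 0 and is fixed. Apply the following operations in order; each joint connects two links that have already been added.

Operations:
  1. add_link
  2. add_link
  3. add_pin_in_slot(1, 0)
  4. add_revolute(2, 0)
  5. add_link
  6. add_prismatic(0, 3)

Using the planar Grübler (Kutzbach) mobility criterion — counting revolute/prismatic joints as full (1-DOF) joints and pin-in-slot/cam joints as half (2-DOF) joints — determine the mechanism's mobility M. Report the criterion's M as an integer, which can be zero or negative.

ground; <1,0,0>
#1 <2,0,0>
#2 <3,0,0>
PS:1↔0 J2 <3,0,1>
R:2↔0 J1 <3,1,1>
#3 <4,1,1>
P:0↔3 J1 <4,2,1>
3×3 − 2×2 − 1×1 = 4

M = 4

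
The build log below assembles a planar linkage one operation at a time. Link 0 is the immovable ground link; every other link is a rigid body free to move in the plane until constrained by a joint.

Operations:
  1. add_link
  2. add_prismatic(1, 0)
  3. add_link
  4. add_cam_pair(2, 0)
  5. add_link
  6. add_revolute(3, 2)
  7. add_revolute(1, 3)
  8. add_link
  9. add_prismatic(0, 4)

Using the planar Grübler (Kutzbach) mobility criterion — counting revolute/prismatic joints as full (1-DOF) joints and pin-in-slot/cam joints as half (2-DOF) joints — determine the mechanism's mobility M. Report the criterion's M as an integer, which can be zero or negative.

link 0 = ground. State L|J1|J2 = 1|0|0
+link1  2|0|0
P(1,0) f=1→J1  2|1|0
+link2  3|1|0
C(2,0) f=2→J2  3|1|1
+link3  4|1|1
R(3,2) f=1→J1  4|2|1
R(1,3) f=1→J1  4|3|1
+link4  5|3|1
P(0,4) f=1→J1  5|4|1
M = 3(5−1)−2·4−1 = 12−8−1 = 3

M = 3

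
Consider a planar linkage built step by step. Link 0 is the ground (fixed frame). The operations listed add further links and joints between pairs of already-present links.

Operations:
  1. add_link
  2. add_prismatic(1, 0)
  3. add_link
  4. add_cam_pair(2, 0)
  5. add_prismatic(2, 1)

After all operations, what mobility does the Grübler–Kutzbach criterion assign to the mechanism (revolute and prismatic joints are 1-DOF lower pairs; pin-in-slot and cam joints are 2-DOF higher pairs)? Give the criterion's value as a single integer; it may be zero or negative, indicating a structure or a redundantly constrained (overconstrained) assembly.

M = 1

link 0 = ground. State L|J1|J2 = 1|0|0
+link1  2|0|0
P(1,0) f=1→J1  2|1|0
+link2  3|1|0
C(2,0) f=2→J2  3|1|1
P(2,1) f=1→J1  3|2|1
M = 3(3−1)−2·2−1 = 6−4−1 = 1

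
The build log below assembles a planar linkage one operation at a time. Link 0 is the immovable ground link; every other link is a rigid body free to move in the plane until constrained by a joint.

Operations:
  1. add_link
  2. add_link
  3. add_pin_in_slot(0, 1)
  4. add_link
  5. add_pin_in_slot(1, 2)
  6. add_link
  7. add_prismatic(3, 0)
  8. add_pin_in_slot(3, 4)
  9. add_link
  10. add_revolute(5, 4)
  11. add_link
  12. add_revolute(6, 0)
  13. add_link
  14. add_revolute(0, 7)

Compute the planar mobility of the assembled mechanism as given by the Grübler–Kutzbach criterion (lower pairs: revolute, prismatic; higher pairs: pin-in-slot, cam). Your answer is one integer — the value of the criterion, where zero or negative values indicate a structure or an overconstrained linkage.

L=1 J1=0 J2=0
add link → L=2 J1=0 J2=0
add link → L=3 J1=0 J2=0
PS@0,1 dof=2 J2 → L=3 J1=0 J2=1
add link → L=4 J1=0 J2=1
PS@1,2 dof=2 J2 → L=4 J1=0 J2=2
add link → L=5 J1=0 J2=2
P@3,0 dof=1 J1 → L=5 J1=1 J2=2
PS@3,4 dof=2 J2 → L=5 J1=1 J2=3
add link → L=6 J1=1 J2=3
R@5,4 dof=1 J1 → L=6 J1=2 J2=3
add link → L=7 J1=2 J2=3
R@6,0 dof=1 J1 → L=7 J1=3 J2=3
add link → L=8 J1=3 J2=3
R@0,7 dof=1 J1 → L=8 J1=4 J2=3
M=3(L−1)−2J1−J2=3·7−2·4−3=10

M = 10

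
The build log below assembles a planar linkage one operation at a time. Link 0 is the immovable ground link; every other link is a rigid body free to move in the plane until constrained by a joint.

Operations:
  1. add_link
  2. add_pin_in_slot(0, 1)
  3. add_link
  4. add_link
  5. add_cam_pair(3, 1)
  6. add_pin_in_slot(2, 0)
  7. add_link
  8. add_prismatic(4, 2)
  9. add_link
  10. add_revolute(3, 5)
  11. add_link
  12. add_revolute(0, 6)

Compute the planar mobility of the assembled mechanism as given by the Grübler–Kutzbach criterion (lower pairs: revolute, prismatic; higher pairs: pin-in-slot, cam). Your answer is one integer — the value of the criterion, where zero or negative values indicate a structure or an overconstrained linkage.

L=1 J1=0 J2=0
add link → L=2 J1=0 J2=0
PS@0,1 dof=2 J2 → L=2 J1=0 J2=1
add link → L=3 J1=0 J2=1
add link → L=4 J1=0 J2=1
C@3,1 dof=2 J2 → L=4 J1=0 J2=2
PS@2,0 dof=2 J2 → L=4 J1=0 J2=3
add link → L=5 J1=0 J2=3
P@4,2 dof=1 J1 → L=5 J1=1 J2=3
add link → L=6 J1=1 J2=3
R@3,5 dof=1 J1 → L=6 J1=2 J2=3
add link → L=7 J1=2 J2=3
R@0,6 dof=1 J1 → L=7 J1=3 J2=3
M=3(L−1)−2J1−J2=3·6−2·3−3=9

M = 9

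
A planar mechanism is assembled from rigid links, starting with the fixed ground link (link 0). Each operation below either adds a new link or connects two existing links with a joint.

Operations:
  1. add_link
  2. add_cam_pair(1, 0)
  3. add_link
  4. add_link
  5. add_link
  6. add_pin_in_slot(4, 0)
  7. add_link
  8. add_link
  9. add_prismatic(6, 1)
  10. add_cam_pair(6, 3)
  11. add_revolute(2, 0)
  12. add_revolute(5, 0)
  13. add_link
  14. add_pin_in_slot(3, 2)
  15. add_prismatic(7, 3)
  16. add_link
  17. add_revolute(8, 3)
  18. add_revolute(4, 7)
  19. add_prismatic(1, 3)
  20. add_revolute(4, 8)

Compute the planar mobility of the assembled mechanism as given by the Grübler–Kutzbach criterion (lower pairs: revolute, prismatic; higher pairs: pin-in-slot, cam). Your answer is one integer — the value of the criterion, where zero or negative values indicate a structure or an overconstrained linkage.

ground; <1,0,0>
#1 <2,0,0>
C:1↔0 J2 <2,0,1>
#2 <3,0,1>
#3 <4,0,1>
#4 <5,0,1>
PS:4↔0 J2 <5,0,2>
#5 <6,0,2>
#6 <7,0,2>
P:6↔1 J1 <7,1,2>
C:6↔3 J2 <7,1,3>
R:2↔0 J1 <7,2,3>
R:5↔0 J1 <7,3,3>
#7 <8,3,3>
PS:3↔2 J2 <8,3,4>
P:7↔3 J1 <8,4,4>
#8 <9,4,4>
R:8↔3 J1 <9,5,4>
R:4↔7 J1 <9,6,4>
P:1↔3 J1 <9,7,4>
R:4↔8 J1 <9,8,4>
3×8 − 2×8 − 1×4 = 4

M = 4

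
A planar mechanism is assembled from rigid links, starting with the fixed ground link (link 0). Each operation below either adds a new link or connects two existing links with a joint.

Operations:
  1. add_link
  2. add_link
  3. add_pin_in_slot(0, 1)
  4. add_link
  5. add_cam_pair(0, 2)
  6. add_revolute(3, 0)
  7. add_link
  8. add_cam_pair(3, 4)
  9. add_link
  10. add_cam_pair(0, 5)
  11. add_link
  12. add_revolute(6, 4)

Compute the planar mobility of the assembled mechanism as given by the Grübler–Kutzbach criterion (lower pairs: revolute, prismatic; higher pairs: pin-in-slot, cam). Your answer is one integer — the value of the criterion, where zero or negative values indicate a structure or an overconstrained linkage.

ground; <1,0,0>
#1 <2,0,0>
#2 <3,0,0>
PS:0↔1 J2 <3,0,1>
#3 <4,0,1>
C:0↔2 J2 <4,0,2>
R:3↔0 J1 <4,1,2>
#4 <5,1,2>
C:3↔4 J2 <5,1,3>
#5 <6,1,3>
C:0↔5 J2 <6,1,4>
#6 <7,1,4>
R:6↔4 J1 <7,2,4>
3×6 − 2×2 − 1×4 = 10

M = 10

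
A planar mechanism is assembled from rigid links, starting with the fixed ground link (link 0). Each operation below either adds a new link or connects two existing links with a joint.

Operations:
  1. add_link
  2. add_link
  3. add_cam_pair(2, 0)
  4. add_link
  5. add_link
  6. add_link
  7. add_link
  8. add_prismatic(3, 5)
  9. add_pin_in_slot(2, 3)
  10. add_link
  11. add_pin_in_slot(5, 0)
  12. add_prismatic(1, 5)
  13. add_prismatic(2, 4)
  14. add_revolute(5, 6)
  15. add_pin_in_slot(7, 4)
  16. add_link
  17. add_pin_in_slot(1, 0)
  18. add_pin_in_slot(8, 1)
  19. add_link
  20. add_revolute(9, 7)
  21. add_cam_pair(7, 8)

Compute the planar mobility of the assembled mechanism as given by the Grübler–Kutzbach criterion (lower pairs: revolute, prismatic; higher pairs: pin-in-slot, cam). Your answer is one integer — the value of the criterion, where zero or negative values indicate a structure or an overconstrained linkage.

M = 10

L=1 J1=0 J2=0
add link → L=2 J1=0 J2=0
add link → L=3 J1=0 J2=0
C@2,0 dof=2 J2 → L=3 J1=0 J2=1
add link → L=4 J1=0 J2=1
add link → L=5 J1=0 J2=1
add link → L=6 J1=0 J2=1
add link → L=7 J1=0 J2=1
P@3,5 dof=1 J1 → L=7 J1=1 J2=1
PS@2,3 dof=2 J2 → L=7 J1=1 J2=2
add link → L=8 J1=1 J2=2
PS@5,0 dof=2 J2 → L=8 J1=1 J2=3
P@1,5 dof=1 J1 → L=8 J1=2 J2=3
P@2,4 dof=1 J1 → L=8 J1=3 J2=3
R@5,6 dof=1 J1 → L=8 J1=4 J2=3
PS@7,4 dof=2 J2 → L=8 J1=4 J2=4
add link → L=9 J1=4 J2=4
PS@1,0 dof=2 J2 → L=9 J1=4 J2=5
PS@8,1 dof=2 J2 → L=9 J1=4 J2=6
add link → L=10 J1=4 J2=6
R@9,7 dof=1 J1 → L=10 J1=5 J2=6
C@7,8 dof=2 J2 → L=10 J1=5 J2=7
M=3(L−1)−2J1−J2=3·9−2·5−7=10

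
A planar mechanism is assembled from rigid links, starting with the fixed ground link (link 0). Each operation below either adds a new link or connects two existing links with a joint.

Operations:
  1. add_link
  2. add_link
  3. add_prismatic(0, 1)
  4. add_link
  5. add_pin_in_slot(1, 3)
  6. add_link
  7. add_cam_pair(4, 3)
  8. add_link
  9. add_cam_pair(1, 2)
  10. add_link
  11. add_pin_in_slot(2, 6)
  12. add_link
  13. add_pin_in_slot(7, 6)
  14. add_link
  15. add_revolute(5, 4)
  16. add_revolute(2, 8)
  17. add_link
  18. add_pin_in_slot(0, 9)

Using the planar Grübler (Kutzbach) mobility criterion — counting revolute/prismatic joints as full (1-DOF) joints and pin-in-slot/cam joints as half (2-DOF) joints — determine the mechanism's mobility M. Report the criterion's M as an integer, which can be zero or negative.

(L,J1,J2)=(1,0,0); link0 fixed
link1: (2,0,0)
link2: (3,0,0)
P 0-1 [J1]: (3,1,0)
link3: (4,1,0)
PS 1-3 [J2]: (4,1,1)
link4: (5,1,1)
C 4-3 [J2]: (5,1,2)
link5: (6,1,2)
C 1-2 [J2]: (6,1,3)
link6: (7,1,3)
PS 2-6 [J2]: (7,1,4)
link7: (8,1,4)
PS 7-6 [J2]: (8,1,5)
link8: (9,1,5)
R 5-4 [J1]: (9,2,5)
R 2-8 [J1]: (9,3,5)
link9: (10,3,5)
PS 0-9 [J2]: (10,3,6)
Grübler: 3·9 − 2·3 − 6 = 15

M = 15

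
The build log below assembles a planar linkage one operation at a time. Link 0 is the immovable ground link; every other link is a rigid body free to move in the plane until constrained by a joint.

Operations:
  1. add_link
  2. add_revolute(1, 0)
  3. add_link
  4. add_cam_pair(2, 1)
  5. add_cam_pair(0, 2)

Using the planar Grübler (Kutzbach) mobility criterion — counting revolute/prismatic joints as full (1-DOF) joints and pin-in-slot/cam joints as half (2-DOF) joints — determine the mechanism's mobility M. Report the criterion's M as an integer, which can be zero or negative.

M = 2

L=1 J1=0 J2=0
add link → L=2 J1=0 J2=0
R@1,0 dof=1 J1 → L=2 J1=1 J2=0
add link → L=3 J1=1 J2=0
C@2,1 dof=2 J2 → L=3 J1=1 J2=1
C@0,2 dof=2 J2 → L=3 J1=1 J2=2
M=3(L−1)−2J1−J2=3·2−2·1−2=2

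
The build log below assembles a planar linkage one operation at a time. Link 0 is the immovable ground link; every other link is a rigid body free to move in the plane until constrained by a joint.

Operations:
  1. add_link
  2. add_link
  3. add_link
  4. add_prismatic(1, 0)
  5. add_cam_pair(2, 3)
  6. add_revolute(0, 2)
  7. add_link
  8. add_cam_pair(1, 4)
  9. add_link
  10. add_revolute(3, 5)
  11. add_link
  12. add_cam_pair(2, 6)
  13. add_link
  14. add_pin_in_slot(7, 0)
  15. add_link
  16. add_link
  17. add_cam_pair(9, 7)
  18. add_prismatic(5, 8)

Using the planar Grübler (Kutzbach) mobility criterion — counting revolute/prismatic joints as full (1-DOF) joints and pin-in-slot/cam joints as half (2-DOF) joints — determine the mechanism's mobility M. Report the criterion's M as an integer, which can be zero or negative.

[1;0;0] (link 0 is ground)
L+ [2;0;0]
L+ [3;0;0]
L+ [4;0;0]
P(1,0)∈J1 [4;1;0]
C(2,3)∈J2 [4;1;1]
R(0,2)∈J1 [4;2;1]
L+ [5;2;1]
C(1,4)∈J2 [5;2;2]
L+ [6;2;2]
R(3,5)∈J1 [6;3;2]
L+ [7;3;2]
C(2,6)∈J2 [7;3;3]
L+ [8;3;3]
PS(7,0)∈J2 [8;3;4]
L+ [9;3;4]
L+ [10;3;4]
C(9,7)∈J2 [10;3;5]
P(5,8)∈J1 [10;4;5]
mobility = 27 − 8 − 5 = 14

M = 14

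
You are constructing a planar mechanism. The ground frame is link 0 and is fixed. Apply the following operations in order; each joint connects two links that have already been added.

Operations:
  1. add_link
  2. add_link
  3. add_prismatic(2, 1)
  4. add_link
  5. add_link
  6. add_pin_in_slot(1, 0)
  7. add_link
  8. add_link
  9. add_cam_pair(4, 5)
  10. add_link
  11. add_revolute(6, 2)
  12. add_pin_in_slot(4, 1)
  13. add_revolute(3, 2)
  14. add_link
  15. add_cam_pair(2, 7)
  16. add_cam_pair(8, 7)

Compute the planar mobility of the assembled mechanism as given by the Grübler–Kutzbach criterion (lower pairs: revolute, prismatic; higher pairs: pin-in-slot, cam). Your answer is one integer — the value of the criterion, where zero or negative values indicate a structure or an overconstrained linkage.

(L,J1,J2)=(1,0,0); link0 fixed
link1: (2,0,0)
link2: (3,0,0)
P 2-1 [J1]: (3,1,0)
link3: (4,1,0)
link4: (5,1,0)
PS 1-0 [J2]: (5,1,1)
link5: (6,1,1)
link6: (7,1,1)
C 4-5 [J2]: (7,1,2)
link7: (8,1,2)
R 6-2 [J1]: (8,2,2)
PS 4-1 [J2]: (8,2,3)
R 3-2 [J1]: (8,3,3)
link8: (9,3,3)
C 2-7 [J2]: (9,3,4)
C 8-7 [J2]: (9,3,5)
Grübler: 3·8 − 2·3 − 5 = 13

M = 13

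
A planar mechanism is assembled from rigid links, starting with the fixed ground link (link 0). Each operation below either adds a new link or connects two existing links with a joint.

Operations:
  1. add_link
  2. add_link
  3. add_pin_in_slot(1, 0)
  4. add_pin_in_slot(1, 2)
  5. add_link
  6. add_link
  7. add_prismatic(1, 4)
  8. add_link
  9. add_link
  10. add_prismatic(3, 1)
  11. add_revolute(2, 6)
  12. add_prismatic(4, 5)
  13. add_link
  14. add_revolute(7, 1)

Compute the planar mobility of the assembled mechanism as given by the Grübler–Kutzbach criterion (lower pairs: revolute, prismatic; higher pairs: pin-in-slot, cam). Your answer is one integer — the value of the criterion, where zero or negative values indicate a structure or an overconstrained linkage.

M = 9

ground; <1,0,0>
#1 <2,0,0>
#2 <3,0,0>
PS:1↔0 J2 <3,0,1>
PS:1↔2 J2 <3,0,2>
#3 <4,0,2>
#4 <5,0,2>
P:1↔4 J1 <5,1,2>
#5 <6,1,2>
#6 <7,1,2>
P:3↔1 J1 <7,2,2>
R:2↔6 J1 <7,3,2>
P:4↔5 J1 <7,4,2>
#7 <8,4,2>
R:7↔1 J1 <8,5,2>
3×7 − 2×5 − 1×2 = 9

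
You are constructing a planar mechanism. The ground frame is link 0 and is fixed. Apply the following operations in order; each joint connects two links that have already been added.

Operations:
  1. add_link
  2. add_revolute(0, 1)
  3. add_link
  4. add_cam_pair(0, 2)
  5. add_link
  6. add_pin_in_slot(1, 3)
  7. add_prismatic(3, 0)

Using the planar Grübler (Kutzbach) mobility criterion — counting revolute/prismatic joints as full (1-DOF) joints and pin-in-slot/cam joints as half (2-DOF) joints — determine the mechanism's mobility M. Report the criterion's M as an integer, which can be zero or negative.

L=1 J1=0 J2=0
add link → L=2 J1=0 J2=0
R@0,1 dof=1 J1 → L=2 J1=1 J2=0
add link → L=3 J1=1 J2=0
C@0,2 dof=2 J2 → L=3 J1=1 J2=1
add link → L=4 J1=1 J2=1
PS@1,3 dof=2 J2 → L=4 J1=1 J2=2
P@3,0 dof=1 J1 → L=4 J1=2 J2=2
M=3(L−1)−2J1−J2=3·3−2·2−2=3

M = 3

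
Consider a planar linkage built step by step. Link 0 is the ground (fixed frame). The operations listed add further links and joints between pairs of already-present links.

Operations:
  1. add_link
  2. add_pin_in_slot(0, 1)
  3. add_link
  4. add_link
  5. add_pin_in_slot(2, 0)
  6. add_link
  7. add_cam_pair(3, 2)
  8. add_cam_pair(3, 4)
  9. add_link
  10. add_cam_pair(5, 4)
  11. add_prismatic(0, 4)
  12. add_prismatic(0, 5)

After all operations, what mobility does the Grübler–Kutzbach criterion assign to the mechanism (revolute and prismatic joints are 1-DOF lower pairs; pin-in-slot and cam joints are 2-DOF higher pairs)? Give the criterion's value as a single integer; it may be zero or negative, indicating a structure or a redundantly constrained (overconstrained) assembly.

M = 6

link 0 = ground. State L|J1|J2 = 1|0|0
+link1  2|0|0
PS(0,1) f=2→J2  2|0|1
+link2  3|0|1
+link3  4|0|1
PS(2,0) f=2→J2  4|0|2
+link4  5|0|2
C(3,2) f=2→J2  5|0|3
C(3,4) f=2→J2  5|0|4
+link5  6|0|4
C(5,4) f=2→J2  6|0|5
P(0,4) f=1→J1  6|1|5
P(0,5) f=1→J1  6|2|5
M = 3(6−1)−2·2−5 = 15−4−5 = 6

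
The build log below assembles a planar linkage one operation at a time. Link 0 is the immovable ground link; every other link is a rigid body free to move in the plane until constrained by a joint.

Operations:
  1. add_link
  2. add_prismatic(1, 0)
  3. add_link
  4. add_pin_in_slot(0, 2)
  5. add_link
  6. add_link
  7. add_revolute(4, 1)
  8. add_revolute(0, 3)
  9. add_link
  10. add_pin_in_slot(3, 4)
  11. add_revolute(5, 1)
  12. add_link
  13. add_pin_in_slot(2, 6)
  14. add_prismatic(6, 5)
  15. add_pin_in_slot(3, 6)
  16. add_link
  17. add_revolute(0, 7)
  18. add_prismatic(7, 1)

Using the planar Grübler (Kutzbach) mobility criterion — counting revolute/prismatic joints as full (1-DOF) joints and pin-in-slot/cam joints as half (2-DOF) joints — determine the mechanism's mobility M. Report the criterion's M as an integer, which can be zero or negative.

M = 3

(L,J1,J2)=(1,0,0); link0 fixed
link1: (2,0,0)
P 1-0 [J1]: (2,1,0)
link2: (3,1,0)
PS 0-2 [J2]: (3,1,1)
link3: (4,1,1)
link4: (5,1,1)
R 4-1 [J1]: (5,2,1)
R 0-3 [J1]: (5,3,1)
link5: (6,3,1)
PS 3-4 [J2]: (6,3,2)
R 5-1 [J1]: (6,4,2)
link6: (7,4,2)
PS 2-6 [J2]: (7,4,3)
P 6-5 [J1]: (7,5,3)
PS 3-6 [J2]: (7,5,4)
link7: (8,5,4)
R 0-7 [J1]: (8,6,4)
P 7-1 [J1]: (8,7,4)
Grübler: 3·7 − 2·7 − 4 = 3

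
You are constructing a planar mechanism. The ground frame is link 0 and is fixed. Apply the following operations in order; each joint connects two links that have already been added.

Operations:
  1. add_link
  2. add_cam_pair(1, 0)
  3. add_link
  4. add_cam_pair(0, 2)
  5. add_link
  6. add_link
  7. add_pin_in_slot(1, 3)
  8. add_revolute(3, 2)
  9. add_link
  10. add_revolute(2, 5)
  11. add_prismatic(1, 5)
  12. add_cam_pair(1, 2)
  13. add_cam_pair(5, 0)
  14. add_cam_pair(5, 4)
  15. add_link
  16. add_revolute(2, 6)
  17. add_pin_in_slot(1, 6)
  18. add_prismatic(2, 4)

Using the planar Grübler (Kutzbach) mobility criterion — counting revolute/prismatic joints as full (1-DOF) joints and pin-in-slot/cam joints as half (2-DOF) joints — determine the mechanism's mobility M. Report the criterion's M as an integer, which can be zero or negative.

L=1 J1=0 J2=0
add link → L=2 J1=0 J2=0
C@1,0 dof=2 J2 → L=2 J1=0 J2=1
add link → L=3 J1=0 J2=1
C@0,2 dof=2 J2 → L=3 J1=0 J2=2
add link → L=4 J1=0 J2=2
add link → L=5 J1=0 J2=2
PS@1,3 dof=2 J2 → L=5 J1=0 J2=3
R@3,2 dof=1 J1 → L=5 J1=1 J2=3
add link → L=6 J1=1 J2=3
R@2,5 dof=1 J1 → L=6 J1=2 J2=3
P@1,5 dof=1 J1 → L=6 J1=3 J2=3
C@1,2 dof=2 J2 → L=6 J1=3 J2=4
C@5,0 dof=2 J2 → L=6 J1=3 J2=5
C@5,4 dof=2 J2 → L=6 J1=3 J2=6
add link → L=7 J1=3 J2=6
R@2,6 dof=1 J1 → L=7 J1=4 J2=6
PS@1,6 dof=2 J2 → L=7 J1=4 J2=7
P@2,4 dof=1 J1 → L=7 J1=5 J2=7
M=3(L−1)−2J1−J2=3·6−2·5−7=1

M = 1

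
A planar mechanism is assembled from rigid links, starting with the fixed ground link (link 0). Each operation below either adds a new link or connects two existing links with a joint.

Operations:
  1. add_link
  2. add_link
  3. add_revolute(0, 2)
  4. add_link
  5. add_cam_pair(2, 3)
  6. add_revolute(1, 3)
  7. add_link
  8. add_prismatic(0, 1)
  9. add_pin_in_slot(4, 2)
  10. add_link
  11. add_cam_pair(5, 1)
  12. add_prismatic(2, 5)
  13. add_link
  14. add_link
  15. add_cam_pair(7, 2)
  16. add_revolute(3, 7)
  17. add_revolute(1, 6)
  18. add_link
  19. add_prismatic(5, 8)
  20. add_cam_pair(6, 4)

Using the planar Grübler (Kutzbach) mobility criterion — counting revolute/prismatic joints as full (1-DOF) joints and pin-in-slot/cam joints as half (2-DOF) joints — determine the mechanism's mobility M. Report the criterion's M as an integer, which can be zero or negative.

[1;0;0] (link 0 is ground)
L+ [2;0;0]
L+ [3;0;0]
R(0,2)∈J1 [3;1;0]
L+ [4;1;0]
C(2,3)∈J2 [4;1;1]
R(1,3)∈J1 [4;2;1]
L+ [5;2;1]
P(0,1)∈J1 [5;3;1]
PS(4,2)∈J2 [5;3;2]
L+ [6;3;2]
C(5,1)∈J2 [6;3;3]
P(2,5)∈J1 [6;4;3]
L+ [7;4;3]
L+ [8;4;3]
C(7,2)∈J2 [8;4;4]
R(3,7)∈J1 [8;5;4]
R(1,6)∈J1 [8;6;4]
L+ [9;6;4]
P(5,8)∈J1 [9;7;4]
C(6,4)∈J2 [9;7;5]
mobility = 24 − 14 − 5 = 5

M = 5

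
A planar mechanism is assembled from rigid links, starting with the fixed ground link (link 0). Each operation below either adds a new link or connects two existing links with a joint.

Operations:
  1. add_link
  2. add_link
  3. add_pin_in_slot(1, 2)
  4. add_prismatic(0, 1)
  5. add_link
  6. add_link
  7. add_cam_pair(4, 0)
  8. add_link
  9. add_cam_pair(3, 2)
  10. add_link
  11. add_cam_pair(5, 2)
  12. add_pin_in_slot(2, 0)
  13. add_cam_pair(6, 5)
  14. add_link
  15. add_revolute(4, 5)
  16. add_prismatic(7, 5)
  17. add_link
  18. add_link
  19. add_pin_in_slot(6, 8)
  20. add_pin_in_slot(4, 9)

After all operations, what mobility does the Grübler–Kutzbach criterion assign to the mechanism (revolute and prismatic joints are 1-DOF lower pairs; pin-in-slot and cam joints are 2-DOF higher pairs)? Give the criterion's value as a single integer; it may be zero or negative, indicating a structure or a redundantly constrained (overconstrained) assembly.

L=1 J1=0 J2=0
add link → L=2 J1=0 J2=0
add link → L=3 J1=0 J2=0
PS@1,2 dof=2 J2 → L=3 J1=0 J2=1
P@0,1 dof=1 J1 → L=3 J1=1 J2=1
add link → L=4 J1=1 J2=1
add link → L=5 J1=1 J2=1
C@4,0 dof=2 J2 → L=5 J1=1 J2=2
add link → L=6 J1=1 J2=2
C@3,2 dof=2 J2 → L=6 J1=1 J2=3
add link → L=7 J1=1 J2=3
C@5,2 dof=2 J2 → L=7 J1=1 J2=4
PS@2,0 dof=2 J2 → L=7 J1=1 J2=5
C@6,5 dof=2 J2 → L=7 J1=1 J2=6
add link → L=8 J1=1 J2=6
R@4,5 dof=1 J1 → L=8 J1=2 J2=6
P@7,5 dof=1 J1 → L=8 J1=3 J2=6
add link → L=9 J1=3 J2=6
add link → L=10 J1=3 J2=6
PS@6,8 dof=2 J2 → L=10 J1=3 J2=7
PS@4,9 dof=2 J2 → L=10 J1=3 J2=8
M=3(L−1)−2J1−J2=3·9−2·3−8=13

M = 13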